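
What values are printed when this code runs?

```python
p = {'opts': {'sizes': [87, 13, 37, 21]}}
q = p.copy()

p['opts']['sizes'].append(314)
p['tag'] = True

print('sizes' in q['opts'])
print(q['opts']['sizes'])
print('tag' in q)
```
True
[87, 13, 37, 21, 314]
False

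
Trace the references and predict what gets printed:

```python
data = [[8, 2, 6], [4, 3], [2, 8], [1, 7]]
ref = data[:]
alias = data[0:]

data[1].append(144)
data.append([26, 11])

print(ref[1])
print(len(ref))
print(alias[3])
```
[4, 3, 144]
4
[1, 7]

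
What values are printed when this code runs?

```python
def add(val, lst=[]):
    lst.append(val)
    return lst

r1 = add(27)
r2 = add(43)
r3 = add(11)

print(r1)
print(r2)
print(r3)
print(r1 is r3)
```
[27, 43, 11]
[27, 43, 11]
[27, 43, 11]
True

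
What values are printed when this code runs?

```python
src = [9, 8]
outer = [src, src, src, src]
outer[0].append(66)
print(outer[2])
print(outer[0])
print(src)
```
[9, 8, 66]
[9, 8, 66]
[9, 8, 66]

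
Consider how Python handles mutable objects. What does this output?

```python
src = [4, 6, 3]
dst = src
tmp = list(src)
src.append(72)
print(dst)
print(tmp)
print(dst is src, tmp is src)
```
[4, 6, 3, 72]
[4, 6, 3]
True False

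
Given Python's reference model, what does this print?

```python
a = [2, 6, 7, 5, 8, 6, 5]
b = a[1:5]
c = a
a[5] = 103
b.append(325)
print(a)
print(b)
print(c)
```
[2, 6, 7, 5, 8, 103, 5]
[6, 7, 5, 8, 325]
[2, 6, 7, 5, 8, 103, 5]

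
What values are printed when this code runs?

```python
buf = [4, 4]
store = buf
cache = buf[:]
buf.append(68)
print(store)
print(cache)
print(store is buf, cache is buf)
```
[4, 4, 68]
[4, 4]
True False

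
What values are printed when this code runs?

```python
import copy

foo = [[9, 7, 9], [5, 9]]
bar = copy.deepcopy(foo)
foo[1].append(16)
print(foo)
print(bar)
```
[[9, 7, 9], [5, 9, 16]]
[[9, 7, 9], [5, 9]]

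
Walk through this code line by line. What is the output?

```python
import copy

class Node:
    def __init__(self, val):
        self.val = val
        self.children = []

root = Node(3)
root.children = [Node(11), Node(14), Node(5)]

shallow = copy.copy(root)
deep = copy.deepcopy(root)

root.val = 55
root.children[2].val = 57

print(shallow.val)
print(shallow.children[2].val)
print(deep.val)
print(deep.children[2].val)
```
3
57
3
5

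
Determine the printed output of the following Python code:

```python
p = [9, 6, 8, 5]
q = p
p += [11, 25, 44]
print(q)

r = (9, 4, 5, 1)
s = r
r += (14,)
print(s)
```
[9, 6, 8, 5, 11, 25, 44]
(9, 4, 5, 1)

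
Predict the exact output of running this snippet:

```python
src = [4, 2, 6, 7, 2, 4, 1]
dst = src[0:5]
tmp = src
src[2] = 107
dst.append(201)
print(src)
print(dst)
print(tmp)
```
[4, 2, 107, 7, 2, 4, 1]
[4, 2, 6, 7, 2, 201]
[4, 2, 107, 7, 2, 4, 1]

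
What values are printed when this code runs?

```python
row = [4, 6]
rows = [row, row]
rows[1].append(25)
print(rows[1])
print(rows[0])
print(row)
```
[4, 6, 25]
[4, 6, 25]
[4, 6, 25]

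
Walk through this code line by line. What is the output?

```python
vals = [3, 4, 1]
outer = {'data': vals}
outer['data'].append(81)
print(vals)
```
[3, 4, 1, 81]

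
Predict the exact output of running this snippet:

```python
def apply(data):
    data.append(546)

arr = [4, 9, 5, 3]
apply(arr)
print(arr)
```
[4, 9, 5, 3, 546]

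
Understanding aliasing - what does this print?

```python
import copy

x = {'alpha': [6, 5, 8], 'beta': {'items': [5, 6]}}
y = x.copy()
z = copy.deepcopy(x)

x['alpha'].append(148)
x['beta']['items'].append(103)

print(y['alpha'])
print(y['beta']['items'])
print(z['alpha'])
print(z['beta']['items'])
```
[6, 5, 8, 148]
[5, 6, 103]
[6, 5, 8]
[5, 6]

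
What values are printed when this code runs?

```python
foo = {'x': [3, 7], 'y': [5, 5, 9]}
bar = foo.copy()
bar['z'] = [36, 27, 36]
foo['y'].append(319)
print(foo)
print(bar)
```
{'x': [3, 7], 'y': [5, 5, 9, 319]}
{'x': [3, 7], 'y': [5, 5, 9, 319], 'z': [36, 27, 36]}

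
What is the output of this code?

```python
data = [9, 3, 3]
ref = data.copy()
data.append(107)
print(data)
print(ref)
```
[9, 3, 3, 107]
[9, 3, 3]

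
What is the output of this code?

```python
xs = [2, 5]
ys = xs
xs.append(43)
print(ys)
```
[2, 5, 43]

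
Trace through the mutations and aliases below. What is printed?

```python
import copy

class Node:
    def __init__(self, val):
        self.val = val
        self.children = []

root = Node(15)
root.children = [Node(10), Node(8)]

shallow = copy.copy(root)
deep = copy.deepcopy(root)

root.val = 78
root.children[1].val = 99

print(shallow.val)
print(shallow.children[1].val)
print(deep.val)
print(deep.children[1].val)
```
15
99
15
8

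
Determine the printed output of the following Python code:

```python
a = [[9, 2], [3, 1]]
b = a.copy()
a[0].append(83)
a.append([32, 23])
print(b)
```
[[9, 2, 83], [3, 1]]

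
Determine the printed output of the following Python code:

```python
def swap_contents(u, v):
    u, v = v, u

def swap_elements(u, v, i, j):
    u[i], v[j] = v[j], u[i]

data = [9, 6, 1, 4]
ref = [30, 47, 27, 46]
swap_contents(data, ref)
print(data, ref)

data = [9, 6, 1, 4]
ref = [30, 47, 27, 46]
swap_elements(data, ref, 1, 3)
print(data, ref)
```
[9, 6, 1, 4] [30, 47, 27, 46]
[9, 46, 1, 4] [30, 47, 27, 6]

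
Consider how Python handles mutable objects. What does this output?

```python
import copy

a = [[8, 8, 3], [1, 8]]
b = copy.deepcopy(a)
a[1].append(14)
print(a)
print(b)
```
[[8, 8, 3], [1, 8, 14]]
[[8, 8, 3], [1, 8]]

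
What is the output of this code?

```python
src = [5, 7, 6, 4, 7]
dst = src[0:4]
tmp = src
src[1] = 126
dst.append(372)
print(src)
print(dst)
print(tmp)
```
[5, 126, 6, 4, 7]
[5, 7, 6, 4, 372]
[5, 126, 6, 4, 7]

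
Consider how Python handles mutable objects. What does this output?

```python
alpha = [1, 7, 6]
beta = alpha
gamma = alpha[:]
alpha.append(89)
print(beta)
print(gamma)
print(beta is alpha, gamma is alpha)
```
[1, 7, 6, 89]
[1, 7, 6]
True False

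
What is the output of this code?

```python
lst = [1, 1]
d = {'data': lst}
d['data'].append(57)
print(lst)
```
[1, 1, 57]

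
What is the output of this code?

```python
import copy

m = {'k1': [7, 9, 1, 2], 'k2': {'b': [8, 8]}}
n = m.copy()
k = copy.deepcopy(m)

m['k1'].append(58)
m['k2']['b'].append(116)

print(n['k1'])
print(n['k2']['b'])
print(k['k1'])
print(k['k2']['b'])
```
[7, 9, 1, 2, 58]
[8, 8, 116]
[7, 9, 1, 2]
[8, 8]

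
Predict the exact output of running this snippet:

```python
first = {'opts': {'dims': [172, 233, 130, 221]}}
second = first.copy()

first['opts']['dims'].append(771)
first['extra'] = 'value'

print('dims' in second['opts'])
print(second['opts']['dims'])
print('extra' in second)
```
True
[172, 233, 130, 221, 771]
False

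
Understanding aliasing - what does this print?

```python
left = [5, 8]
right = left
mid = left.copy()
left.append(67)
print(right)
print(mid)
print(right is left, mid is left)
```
[5, 8, 67]
[5, 8]
True False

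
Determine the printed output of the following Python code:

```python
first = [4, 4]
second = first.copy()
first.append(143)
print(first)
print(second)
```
[4, 4, 143]
[4, 4]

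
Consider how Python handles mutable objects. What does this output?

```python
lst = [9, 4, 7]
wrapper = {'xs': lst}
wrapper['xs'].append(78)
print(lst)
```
[9, 4, 7, 78]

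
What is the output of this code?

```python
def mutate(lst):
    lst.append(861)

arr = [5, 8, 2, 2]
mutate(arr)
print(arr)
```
[5, 8, 2, 2, 861]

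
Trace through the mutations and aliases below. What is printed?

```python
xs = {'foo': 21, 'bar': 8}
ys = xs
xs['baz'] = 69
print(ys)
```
{'foo': 21, 'bar': 8, 'baz': 69}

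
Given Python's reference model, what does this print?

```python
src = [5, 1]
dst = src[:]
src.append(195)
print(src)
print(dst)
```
[5, 1, 195]
[5, 1]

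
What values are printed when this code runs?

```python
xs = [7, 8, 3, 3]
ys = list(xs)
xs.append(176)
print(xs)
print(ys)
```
[7, 8, 3, 3, 176]
[7, 8, 3, 3]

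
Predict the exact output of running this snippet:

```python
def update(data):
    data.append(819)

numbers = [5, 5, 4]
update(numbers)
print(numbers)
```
[5, 5, 4, 819]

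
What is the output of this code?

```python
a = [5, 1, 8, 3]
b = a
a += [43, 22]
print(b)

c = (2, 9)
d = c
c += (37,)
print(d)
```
[5, 1, 8, 3, 43, 22]
(2, 9)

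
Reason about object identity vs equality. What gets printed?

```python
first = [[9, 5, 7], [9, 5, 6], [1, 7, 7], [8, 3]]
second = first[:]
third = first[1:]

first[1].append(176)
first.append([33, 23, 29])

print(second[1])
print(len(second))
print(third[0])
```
[9, 5, 6, 176]
4
[9, 5, 6, 176]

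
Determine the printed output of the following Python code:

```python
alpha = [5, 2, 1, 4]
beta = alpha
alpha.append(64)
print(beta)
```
[5, 2, 1, 4, 64]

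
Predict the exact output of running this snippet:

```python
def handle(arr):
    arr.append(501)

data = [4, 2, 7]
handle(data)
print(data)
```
[4, 2, 7, 501]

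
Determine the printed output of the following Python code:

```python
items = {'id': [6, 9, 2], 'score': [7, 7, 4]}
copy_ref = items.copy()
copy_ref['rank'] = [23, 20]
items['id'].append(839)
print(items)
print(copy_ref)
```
{'id': [6, 9, 2, 839], 'score': [7, 7, 4]}
{'id': [6, 9, 2, 839], 'score': [7, 7, 4], 'rank': [23, 20]}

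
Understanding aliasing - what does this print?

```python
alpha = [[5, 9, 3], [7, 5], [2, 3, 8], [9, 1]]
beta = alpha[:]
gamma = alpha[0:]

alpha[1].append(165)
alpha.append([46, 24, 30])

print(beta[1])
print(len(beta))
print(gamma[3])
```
[7, 5, 165]
4
[9, 1]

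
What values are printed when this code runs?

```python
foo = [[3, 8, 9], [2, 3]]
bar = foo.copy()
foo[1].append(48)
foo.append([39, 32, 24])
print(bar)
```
[[3, 8, 9], [2, 3, 48]]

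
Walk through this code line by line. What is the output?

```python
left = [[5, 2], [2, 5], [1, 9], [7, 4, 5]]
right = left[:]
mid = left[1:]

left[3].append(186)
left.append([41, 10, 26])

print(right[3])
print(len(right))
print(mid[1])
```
[7, 4, 5, 186]
4
[1, 9]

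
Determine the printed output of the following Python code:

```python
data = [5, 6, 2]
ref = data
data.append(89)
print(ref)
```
[5, 6, 2, 89]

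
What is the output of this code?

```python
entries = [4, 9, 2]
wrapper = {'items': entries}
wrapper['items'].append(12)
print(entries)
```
[4, 9, 2, 12]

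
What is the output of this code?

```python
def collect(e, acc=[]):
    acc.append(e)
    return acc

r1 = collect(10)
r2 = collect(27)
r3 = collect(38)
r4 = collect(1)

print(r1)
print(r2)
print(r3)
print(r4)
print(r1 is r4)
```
[10, 27, 38, 1]
[10, 27, 38, 1]
[10, 27, 38, 1]
[10, 27, 38, 1]
True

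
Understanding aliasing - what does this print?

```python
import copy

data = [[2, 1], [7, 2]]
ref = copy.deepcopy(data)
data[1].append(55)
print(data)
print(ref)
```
[[2, 1], [7, 2, 55]]
[[2, 1], [7, 2]]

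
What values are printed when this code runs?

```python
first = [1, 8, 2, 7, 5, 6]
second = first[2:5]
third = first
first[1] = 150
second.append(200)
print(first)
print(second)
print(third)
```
[1, 150, 2, 7, 5, 6]
[2, 7, 5, 200]
[1, 150, 2, 7, 5, 6]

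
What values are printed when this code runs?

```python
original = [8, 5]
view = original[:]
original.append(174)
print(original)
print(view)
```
[8, 5, 174]
[8, 5]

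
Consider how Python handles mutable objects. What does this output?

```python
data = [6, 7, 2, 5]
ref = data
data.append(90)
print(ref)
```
[6, 7, 2, 5, 90]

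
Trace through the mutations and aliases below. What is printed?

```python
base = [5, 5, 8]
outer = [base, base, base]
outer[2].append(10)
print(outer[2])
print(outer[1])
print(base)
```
[5, 5, 8, 10]
[5, 5, 8, 10]
[5, 5, 8, 10]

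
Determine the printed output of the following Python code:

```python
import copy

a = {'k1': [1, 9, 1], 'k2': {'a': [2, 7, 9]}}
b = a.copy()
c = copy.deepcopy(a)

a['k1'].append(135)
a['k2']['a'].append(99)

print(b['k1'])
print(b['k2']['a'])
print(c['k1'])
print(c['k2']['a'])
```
[1, 9, 1, 135]
[2, 7, 9, 99]
[1, 9, 1]
[2, 7, 9]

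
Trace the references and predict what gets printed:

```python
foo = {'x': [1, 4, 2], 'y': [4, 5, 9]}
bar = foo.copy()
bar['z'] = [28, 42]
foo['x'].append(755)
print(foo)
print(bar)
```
{'x': [1, 4, 2, 755], 'y': [4, 5, 9]}
{'x': [1, 4, 2, 755], 'y': [4, 5, 9], 'z': [28, 42]}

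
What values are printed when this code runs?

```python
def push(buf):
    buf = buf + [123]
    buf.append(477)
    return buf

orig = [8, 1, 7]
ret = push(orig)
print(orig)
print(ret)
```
[8, 1, 7]
[8, 1, 7, 123, 477]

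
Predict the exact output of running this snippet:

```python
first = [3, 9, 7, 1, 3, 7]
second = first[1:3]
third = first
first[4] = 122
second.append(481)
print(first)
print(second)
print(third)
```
[3, 9, 7, 1, 122, 7]
[9, 7, 481]
[3, 9, 7, 1, 122, 7]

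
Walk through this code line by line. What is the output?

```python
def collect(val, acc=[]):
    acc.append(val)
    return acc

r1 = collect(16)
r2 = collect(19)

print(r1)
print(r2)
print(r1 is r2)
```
[16, 19]
[16, 19]
True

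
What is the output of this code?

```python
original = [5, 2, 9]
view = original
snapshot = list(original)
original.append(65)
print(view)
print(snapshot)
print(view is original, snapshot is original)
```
[5, 2, 9, 65]
[5, 2, 9]
True False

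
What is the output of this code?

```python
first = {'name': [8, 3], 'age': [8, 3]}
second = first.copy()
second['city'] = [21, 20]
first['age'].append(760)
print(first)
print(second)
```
{'name': [8, 3], 'age': [8, 3, 760]}
{'name': [8, 3], 'age': [8, 3, 760], 'city': [21, 20]}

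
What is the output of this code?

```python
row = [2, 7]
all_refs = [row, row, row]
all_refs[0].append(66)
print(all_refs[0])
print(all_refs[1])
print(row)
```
[2, 7, 66]
[2, 7, 66]
[2, 7, 66]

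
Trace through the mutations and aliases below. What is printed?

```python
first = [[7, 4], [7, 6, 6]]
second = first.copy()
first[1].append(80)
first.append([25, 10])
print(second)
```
[[7, 4], [7, 6, 6, 80]]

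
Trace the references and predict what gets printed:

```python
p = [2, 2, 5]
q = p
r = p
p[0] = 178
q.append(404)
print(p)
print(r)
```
[178, 2, 5, 404]
[178, 2, 5, 404]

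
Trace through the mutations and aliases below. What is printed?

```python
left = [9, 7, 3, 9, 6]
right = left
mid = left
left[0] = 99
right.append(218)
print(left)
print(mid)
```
[99, 7, 3, 9, 6, 218]
[99, 7, 3, 9, 6, 218]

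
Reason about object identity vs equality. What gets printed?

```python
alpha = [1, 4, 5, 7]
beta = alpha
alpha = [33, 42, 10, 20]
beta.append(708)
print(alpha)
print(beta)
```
[33, 42, 10, 20]
[1, 4, 5, 7, 708]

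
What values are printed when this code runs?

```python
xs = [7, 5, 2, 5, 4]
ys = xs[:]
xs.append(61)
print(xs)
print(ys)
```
[7, 5, 2, 5, 4, 61]
[7, 5, 2, 5, 4]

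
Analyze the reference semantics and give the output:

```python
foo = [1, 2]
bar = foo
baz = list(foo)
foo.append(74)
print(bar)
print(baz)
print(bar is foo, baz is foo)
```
[1, 2, 74]
[1, 2]
True False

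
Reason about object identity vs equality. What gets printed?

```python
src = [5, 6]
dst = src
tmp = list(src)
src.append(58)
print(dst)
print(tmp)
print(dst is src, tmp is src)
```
[5, 6, 58]
[5, 6]
True False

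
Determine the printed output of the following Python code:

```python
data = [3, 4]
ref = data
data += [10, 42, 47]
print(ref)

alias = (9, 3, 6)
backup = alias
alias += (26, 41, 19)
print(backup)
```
[3, 4, 10, 42, 47]
(9, 3, 6)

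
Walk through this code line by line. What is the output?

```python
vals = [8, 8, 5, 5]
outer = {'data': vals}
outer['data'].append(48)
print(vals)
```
[8, 8, 5, 5, 48]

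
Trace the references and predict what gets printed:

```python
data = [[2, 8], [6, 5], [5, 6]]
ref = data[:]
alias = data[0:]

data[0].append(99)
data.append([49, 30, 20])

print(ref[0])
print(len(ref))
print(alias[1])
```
[2, 8, 99]
3
[6, 5]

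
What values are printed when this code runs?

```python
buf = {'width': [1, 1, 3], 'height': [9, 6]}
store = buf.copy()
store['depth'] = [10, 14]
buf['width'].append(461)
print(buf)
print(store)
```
{'width': [1, 1, 3, 461], 'height': [9, 6]}
{'width': [1, 1, 3, 461], 'height': [9, 6], 'depth': [10, 14]}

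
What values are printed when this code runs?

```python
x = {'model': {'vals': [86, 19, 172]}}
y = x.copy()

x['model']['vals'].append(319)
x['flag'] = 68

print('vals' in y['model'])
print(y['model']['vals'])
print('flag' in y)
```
True
[86, 19, 172, 319]
False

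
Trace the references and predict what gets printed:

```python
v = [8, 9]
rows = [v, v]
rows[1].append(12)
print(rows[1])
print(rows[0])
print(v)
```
[8, 9, 12]
[8, 9, 12]
[8, 9, 12]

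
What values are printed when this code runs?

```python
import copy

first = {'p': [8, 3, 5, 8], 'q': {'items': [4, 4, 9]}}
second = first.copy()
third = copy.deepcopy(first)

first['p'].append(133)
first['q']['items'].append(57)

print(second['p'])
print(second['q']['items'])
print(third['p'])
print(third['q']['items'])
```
[8, 3, 5, 8, 133]
[4, 4, 9, 57]
[8, 3, 5, 8]
[4, 4, 9]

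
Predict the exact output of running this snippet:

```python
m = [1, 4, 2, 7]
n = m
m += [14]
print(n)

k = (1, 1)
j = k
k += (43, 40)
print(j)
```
[1, 4, 2, 7, 14]
(1, 1)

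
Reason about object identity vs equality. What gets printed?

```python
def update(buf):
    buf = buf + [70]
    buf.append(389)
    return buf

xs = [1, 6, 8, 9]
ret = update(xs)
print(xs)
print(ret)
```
[1, 6, 8, 9]
[1, 6, 8, 9, 70, 389]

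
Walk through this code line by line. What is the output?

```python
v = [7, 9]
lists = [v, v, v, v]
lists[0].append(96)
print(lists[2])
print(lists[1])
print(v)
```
[7, 9, 96]
[7, 9, 96]
[7, 9, 96]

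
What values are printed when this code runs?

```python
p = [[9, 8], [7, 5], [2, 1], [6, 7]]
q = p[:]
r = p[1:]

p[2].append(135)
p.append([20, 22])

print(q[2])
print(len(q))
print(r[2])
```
[2, 1, 135]
4
[6, 7]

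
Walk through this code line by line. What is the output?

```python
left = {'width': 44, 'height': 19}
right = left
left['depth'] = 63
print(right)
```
{'width': 44, 'height': 19, 'depth': 63}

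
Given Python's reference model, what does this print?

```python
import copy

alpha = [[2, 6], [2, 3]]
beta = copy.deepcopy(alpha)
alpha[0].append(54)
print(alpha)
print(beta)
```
[[2, 6, 54], [2, 3]]
[[2, 6], [2, 3]]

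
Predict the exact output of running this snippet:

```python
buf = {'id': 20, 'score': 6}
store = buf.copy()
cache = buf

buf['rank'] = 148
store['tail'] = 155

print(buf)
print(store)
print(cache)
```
{'id': 20, 'score': 6, 'rank': 148}
{'id': 20, 'score': 6, 'tail': 155}
{'id': 20, 'score': 6, 'rank': 148}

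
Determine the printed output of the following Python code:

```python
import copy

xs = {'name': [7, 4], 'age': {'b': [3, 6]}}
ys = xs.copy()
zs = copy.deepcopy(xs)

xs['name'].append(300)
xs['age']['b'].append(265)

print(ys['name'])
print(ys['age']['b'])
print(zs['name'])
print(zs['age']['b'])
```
[7, 4, 300]
[3, 6, 265]
[7, 4]
[3, 6]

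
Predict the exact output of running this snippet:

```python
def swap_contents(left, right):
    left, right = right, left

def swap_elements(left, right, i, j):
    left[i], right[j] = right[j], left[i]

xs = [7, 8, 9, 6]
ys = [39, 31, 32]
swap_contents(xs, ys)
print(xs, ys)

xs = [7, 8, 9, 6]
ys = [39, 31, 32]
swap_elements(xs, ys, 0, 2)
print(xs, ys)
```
[7, 8, 9, 6] [39, 31, 32]
[32, 8, 9, 6] [39, 31, 7]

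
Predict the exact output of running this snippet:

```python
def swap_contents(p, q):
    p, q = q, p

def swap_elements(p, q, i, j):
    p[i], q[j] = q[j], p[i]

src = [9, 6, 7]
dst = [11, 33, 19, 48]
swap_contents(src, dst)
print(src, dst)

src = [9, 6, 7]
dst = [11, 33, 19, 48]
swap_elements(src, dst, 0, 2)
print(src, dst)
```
[9, 6, 7] [11, 33, 19, 48]
[19, 6, 7] [11, 33, 9, 48]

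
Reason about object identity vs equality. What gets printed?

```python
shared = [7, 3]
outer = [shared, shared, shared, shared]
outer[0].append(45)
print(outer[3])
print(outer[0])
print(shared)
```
[7, 3, 45]
[7, 3, 45]
[7, 3, 45]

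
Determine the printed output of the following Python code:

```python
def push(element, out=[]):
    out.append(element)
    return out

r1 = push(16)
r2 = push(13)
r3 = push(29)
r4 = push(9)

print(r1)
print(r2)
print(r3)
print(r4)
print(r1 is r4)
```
[16, 13, 29, 9]
[16, 13, 29, 9]
[16, 13, 29, 9]
[16, 13, 29, 9]
True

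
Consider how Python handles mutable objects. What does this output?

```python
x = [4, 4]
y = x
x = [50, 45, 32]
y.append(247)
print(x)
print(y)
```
[50, 45, 32]
[4, 4, 247]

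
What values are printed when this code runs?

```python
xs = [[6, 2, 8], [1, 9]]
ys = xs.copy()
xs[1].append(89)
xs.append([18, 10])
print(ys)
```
[[6, 2, 8], [1, 9, 89]]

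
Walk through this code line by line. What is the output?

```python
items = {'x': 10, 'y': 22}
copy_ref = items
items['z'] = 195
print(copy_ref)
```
{'x': 10, 'y': 22, 'z': 195}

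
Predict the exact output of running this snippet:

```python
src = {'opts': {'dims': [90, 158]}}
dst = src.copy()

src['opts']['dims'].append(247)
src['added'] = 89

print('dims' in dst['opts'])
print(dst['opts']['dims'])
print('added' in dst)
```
True
[90, 158, 247]
False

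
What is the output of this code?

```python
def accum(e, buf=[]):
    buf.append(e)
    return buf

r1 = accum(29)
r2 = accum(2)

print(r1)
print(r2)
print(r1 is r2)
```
[29, 2]
[29, 2]
True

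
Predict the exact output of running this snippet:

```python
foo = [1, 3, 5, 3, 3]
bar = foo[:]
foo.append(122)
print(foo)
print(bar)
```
[1, 3, 5, 3, 3, 122]
[1, 3, 5, 3, 3]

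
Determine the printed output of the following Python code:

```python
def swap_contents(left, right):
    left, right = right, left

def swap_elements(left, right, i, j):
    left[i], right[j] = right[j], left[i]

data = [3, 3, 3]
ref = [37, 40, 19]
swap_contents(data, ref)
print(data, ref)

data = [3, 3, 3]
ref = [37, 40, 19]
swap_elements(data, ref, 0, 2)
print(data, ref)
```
[3, 3, 3] [37, 40, 19]
[19, 3, 3] [37, 40, 3]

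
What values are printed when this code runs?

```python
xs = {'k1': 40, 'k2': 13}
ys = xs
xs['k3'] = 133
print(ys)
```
{'k1': 40, 'k2': 13, 'k3': 133}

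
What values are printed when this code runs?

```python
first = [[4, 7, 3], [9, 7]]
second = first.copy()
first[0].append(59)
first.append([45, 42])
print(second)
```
[[4, 7, 3, 59], [9, 7]]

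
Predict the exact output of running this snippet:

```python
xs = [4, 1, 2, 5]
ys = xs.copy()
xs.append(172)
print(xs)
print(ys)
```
[4, 1, 2, 5, 172]
[4, 1, 2, 5]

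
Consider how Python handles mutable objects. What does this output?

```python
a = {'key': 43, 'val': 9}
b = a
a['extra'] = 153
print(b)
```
{'key': 43, 'val': 9, 'extra': 153}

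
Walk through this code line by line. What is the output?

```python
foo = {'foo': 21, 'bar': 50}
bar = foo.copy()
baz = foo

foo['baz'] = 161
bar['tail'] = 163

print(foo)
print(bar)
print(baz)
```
{'foo': 21, 'bar': 50, 'baz': 161}
{'foo': 21, 'bar': 50, 'tail': 163}
{'foo': 21, 'bar': 50, 'baz': 161}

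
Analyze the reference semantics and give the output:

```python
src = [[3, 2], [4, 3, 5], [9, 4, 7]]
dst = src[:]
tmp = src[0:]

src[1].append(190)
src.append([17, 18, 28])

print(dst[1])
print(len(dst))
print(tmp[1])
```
[4, 3, 5, 190]
3
[4, 3, 5, 190]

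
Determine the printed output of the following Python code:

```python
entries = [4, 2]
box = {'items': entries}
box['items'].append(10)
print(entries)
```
[4, 2, 10]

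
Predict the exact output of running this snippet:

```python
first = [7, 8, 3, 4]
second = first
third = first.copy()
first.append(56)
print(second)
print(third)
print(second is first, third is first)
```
[7, 8, 3, 4, 56]
[7, 8, 3, 4]
True False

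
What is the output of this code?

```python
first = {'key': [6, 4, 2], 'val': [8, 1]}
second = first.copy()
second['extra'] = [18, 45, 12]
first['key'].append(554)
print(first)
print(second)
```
{'key': [6, 4, 2, 554], 'val': [8, 1]}
{'key': [6, 4, 2, 554], 'val': [8, 1], 'extra': [18, 45, 12]}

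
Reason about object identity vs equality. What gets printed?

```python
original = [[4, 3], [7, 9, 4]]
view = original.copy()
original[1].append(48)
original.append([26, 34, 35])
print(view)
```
[[4, 3], [7, 9, 4, 48]]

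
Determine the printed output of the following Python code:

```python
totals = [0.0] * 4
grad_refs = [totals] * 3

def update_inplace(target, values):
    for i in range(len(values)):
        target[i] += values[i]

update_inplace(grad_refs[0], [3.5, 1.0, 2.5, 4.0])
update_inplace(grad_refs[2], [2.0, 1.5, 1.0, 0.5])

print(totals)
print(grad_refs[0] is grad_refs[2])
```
[5.5, 2.5, 3.5, 4.5]
True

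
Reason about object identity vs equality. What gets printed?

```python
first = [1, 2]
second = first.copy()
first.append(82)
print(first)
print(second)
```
[1, 2, 82]
[1, 2]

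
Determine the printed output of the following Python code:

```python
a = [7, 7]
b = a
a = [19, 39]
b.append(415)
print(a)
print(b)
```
[19, 39]
[7, 7, 415]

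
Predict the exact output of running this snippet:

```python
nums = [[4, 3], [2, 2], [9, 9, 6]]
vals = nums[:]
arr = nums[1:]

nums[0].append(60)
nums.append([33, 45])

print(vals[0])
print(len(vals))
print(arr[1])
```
[4, 3, 60]
3
[9, 9, 6]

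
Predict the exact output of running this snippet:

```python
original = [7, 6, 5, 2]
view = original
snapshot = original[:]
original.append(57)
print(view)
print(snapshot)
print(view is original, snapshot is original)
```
[7, 6, 5, 2, 57]
[7, 6, 5, 2]
True False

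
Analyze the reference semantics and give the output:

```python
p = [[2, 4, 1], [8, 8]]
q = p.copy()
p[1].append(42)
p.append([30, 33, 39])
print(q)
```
[[2, 4, 1], [8, 8, 42]]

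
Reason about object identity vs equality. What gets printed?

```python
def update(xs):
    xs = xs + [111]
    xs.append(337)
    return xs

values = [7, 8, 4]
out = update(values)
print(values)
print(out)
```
[7, 8, 4]
[7, 8, 4, 111, 337]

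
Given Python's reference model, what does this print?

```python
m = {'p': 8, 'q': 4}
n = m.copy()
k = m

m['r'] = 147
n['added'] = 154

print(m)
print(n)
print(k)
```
{'p': 8, 'q': 4, 'r': 147}
{'p': 8, 'q': 4, 'added': 154}
{'p': 8, 'q': 4, 'r': 147}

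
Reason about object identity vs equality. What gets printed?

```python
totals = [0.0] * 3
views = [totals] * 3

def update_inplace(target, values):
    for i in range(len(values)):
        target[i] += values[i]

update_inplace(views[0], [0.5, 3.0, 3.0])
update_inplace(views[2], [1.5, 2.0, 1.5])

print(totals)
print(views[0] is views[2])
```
[2.0, 5.0, 4.5]
True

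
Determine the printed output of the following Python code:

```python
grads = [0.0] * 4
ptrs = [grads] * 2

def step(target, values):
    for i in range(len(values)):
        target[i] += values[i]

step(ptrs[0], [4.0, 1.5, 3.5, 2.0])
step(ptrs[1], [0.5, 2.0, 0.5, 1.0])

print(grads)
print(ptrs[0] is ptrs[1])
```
[4.5, 3.5, 4.0, 3.0]
True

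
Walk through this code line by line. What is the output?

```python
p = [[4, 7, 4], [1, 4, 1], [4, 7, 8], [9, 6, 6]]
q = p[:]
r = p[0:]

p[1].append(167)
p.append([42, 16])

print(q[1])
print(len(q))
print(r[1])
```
[1, 4, 1, 167]
4
[1, 4, 1, 167]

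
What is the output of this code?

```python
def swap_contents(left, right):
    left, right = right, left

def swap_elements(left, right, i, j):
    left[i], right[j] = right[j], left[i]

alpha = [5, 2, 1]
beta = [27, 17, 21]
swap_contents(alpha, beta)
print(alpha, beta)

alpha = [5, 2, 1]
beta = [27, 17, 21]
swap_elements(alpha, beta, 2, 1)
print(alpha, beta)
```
[5, 2, 1] [27, 17, 21]
[5, 2, 17] [27, 1, 21]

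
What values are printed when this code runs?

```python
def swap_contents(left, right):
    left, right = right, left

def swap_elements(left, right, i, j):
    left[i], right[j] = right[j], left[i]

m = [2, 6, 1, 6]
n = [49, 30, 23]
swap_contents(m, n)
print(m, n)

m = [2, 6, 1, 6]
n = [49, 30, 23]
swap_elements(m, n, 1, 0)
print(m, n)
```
[2, 6, 1, 6] [49, 30, 23]
[2, 49, 1, 6] [6, 30, 23]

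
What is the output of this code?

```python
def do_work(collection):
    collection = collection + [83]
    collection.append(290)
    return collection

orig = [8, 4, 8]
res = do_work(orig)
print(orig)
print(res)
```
[8, 4, 8]
[8, 4, 8, 83, 290]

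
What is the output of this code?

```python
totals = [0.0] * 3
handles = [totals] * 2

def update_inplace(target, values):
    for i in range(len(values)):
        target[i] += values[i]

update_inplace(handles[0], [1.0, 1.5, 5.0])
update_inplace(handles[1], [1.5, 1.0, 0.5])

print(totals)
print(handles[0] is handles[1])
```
[2.5, 2.5, 5.5]
True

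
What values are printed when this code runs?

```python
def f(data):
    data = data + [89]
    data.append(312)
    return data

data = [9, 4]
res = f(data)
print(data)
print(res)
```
[9, 4]
[9, 4, 89, 312]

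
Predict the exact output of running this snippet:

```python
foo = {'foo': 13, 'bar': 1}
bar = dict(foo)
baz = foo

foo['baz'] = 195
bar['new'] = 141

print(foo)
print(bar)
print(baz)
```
{'foo': 13, 'bar': 1, 'baz': 195}
{'foo': 13, 'bar': 1, 'new': 141}
{'foo': 13, 'bar': 1, 'baz': 195}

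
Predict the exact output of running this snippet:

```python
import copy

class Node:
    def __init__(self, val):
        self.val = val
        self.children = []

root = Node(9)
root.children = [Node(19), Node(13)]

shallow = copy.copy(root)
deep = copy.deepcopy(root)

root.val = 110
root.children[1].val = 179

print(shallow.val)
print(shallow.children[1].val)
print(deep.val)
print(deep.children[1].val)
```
9
179
9
13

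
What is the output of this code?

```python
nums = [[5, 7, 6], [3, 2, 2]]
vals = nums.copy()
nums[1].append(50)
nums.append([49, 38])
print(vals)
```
[[5, 7, 6], [3, 2, 2, 50]]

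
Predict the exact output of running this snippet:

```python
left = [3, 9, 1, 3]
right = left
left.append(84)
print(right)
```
[3, 9, 1, 3, 84]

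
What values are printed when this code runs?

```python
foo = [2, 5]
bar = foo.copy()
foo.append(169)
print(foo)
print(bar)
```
[2, 5, 169]
[2, 5]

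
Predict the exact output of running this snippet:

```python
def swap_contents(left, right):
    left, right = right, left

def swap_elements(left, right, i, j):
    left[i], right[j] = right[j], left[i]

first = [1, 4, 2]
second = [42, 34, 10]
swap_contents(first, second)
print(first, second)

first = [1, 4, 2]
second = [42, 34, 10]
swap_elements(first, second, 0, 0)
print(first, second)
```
[1, 4, 2] [42, 34, 10]
[42, 4, 2] [1, 34, 10]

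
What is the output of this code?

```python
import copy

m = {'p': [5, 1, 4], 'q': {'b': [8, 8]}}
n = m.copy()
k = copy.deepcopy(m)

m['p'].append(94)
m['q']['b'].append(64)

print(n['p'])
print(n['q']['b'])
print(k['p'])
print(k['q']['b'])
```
[5, 1, 4, 94]
[8, 8, 64]
[5, 1, 4]
[8, 8]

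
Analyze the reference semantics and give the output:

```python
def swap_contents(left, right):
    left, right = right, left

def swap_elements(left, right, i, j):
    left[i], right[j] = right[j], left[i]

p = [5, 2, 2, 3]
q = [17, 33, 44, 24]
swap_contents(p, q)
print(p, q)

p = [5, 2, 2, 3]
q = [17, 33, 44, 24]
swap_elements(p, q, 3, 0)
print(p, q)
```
[5, 2, 2, 3] [17, 33, 44, 24]
[5, 2, 2, 17] [3, 33, 44, 24]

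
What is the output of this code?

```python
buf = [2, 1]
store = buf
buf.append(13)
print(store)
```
[2, 1, 13]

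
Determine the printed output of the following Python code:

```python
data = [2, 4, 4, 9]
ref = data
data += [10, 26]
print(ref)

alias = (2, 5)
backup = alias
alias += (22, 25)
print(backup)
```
[2, 4, 4, 9, 10, 26]
(2, 5)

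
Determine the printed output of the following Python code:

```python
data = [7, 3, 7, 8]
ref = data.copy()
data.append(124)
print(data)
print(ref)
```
[7, 3, 7, 8, 124]
[7, 3, 7, 8]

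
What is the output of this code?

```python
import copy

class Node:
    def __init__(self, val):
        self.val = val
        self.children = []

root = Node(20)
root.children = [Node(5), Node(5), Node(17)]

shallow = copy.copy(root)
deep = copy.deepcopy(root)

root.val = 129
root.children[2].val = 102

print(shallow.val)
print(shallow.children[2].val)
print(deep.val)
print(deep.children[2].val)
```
20
102
20
17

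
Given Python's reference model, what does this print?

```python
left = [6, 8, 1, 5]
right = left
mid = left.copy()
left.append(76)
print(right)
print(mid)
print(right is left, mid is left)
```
[6, 8, 1, 5, 76]
[6, 8, 1, 5]
True False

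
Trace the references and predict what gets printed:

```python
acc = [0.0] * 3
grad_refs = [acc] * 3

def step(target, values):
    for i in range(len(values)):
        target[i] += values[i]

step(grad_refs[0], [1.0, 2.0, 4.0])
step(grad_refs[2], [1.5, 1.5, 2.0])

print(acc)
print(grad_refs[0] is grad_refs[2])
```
[2.5, 3.5, 6.0]
True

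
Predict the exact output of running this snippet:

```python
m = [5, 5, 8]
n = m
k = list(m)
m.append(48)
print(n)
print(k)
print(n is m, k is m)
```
[5, 5, 8, 48]
[5, 5, 8]
True False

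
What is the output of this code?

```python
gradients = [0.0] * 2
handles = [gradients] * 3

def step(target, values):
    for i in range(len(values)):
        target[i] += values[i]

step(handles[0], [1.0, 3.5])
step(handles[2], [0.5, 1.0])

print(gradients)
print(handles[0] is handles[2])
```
[1.5, 4.5]
True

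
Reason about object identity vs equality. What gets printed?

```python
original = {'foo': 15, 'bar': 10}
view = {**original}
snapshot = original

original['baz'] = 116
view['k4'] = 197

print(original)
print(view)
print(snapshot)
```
{'foo': 15, 'bar': 10, 'baz': 116}
{'foo': 15, 'bar': 10, 'k4': 197}
{'foo': 15, 'bar': 10, 'baz': 116}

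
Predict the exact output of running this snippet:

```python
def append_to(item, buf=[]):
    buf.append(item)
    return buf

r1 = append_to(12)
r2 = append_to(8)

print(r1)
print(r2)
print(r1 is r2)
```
[12, 8]
[12, 8]
True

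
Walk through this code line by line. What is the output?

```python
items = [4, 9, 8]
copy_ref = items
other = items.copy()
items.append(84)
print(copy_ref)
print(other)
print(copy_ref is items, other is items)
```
[4, 9, 8, 84]
[4, 9, 8]
True False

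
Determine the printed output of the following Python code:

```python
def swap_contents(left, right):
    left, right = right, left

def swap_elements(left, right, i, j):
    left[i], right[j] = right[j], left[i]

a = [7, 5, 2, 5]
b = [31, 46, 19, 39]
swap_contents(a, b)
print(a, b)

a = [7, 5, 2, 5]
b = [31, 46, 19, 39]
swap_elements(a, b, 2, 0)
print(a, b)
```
[7, 5, 2, 5] [31, 46, 19, 39]
[7, 5, 31, 5] [2, 46, 19, 39]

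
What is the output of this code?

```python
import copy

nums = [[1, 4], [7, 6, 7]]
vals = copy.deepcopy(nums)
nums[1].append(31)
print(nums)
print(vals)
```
[[1, 4], [7, 6, 7, 31]]
[[1, 4], [7, 6, 7]]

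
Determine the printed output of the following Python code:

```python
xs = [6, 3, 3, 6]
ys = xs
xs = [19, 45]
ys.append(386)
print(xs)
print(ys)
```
[19, 45]
[6, 3, 3, 6, 386]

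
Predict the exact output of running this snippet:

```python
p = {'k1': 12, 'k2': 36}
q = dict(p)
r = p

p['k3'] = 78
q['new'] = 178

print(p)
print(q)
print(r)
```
{'k1': 12, 'k2': 36, 'k3': 78}
{'k1': 12, 'k2': 36, 'new': 178}
{'k1': 12, 'k2': 36, 'k3': 78}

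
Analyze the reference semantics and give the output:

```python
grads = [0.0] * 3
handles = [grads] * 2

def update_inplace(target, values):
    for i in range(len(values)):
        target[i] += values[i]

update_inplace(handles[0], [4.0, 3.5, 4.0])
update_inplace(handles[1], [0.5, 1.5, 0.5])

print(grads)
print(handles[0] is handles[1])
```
[4.5, 5.0, 4.5]
True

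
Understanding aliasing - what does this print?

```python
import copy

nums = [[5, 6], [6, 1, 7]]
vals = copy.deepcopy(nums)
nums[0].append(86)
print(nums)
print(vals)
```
[[5, 6, 86], [6, 1, 7]]
[[5, 6], [6, 1, 7]]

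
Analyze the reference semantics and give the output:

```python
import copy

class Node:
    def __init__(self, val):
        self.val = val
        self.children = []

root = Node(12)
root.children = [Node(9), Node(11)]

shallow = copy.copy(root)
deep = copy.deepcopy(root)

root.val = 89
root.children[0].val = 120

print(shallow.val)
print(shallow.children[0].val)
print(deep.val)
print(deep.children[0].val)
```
12
120
12
9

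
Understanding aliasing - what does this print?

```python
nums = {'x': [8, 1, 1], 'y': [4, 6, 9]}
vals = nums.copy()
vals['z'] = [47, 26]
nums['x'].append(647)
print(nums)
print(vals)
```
{'x': [8, 1, 1, 647], 'y': [4, 6, 9]}
{'x': [8, 1, 1, 647], 'y': [4, 6, 9], 'z': [47, 26]}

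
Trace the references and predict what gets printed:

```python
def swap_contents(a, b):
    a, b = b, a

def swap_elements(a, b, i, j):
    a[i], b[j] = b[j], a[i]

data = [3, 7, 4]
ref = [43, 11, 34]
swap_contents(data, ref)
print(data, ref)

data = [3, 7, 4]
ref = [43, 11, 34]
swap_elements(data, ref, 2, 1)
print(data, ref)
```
[3, 7, 4] [43, 11, 34]
[3, 7, 11] [43, 4, 34]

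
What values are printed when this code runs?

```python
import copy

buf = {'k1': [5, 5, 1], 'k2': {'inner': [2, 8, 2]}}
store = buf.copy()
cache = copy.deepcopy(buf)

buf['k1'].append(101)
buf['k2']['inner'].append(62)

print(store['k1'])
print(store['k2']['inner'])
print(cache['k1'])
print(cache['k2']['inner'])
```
[5, 5, 1, 101]
[2, 8, 2, 62]
[5, 5, 1]
[2, 8, 2]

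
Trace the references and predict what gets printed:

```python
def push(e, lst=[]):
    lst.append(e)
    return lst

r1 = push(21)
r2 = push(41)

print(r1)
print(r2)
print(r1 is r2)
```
[21, 41]
[21, 41]
True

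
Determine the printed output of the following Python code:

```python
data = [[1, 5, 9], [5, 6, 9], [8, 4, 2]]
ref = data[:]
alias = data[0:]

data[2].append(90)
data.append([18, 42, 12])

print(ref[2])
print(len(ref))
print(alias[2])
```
[8, 4, 2, 90]
3
[8, 4, 2, 90]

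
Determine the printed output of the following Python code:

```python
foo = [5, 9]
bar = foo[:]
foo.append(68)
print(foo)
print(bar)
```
[5, 9, 68]
[5, 9]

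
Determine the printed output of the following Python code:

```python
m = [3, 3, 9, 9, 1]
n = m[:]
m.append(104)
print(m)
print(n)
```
[3, 3, 9, 9, 1, 104]
[3, 3, 9, 9, 1]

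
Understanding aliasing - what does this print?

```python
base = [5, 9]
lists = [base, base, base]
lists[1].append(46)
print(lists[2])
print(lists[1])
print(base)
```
[5, 9, 46]
[5, 9, 46]
[5, 9, 46]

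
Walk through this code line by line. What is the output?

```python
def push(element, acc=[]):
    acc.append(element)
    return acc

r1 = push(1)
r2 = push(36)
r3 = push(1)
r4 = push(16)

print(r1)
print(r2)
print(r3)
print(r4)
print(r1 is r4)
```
[1, 36, 1, 16]
[1, 36, 1, 16]
[1, 36, 1, 16]
[1, 36, 1, 16]
True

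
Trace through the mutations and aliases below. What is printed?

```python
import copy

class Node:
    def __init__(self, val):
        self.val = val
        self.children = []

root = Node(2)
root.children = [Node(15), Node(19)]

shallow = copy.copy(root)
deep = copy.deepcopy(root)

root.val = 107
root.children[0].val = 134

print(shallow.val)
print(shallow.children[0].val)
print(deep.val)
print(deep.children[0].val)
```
2
134
2
15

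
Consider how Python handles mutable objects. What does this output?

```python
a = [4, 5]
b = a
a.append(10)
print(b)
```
[4, 5, 10]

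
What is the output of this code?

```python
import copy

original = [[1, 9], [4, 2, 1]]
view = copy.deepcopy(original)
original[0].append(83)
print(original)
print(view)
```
[[1, 9, 83], [4, 2, 1]]
[[1, 9], [4, 2, 1]]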